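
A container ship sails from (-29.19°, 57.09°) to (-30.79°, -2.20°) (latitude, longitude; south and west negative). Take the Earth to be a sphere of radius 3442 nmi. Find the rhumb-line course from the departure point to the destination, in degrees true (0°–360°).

268.2°

Δψ = ln[tan(π/4+φ₂/2)/tan(π/4+φ₁/2)] = -0.0322
Δλ = -1.0348 rad (taken the short way round)
course = atan2(Δλ, Δψ) = 268.22°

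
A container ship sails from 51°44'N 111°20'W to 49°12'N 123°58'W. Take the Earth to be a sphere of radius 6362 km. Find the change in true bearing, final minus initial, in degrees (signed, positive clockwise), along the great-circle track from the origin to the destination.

-9.8°

Initial bearing θ₁ = atan2(sin Δλ cos φ₂, cos φ₁ sin φ₂ − sin φ₁ cos φ₂ cos Δλ) = 257.46°
Final bearing θ₂ = (initial bearing from the destination back to the start) + 180° = 247.70°
Δθ = θ₂ − θ₁ = -9.8°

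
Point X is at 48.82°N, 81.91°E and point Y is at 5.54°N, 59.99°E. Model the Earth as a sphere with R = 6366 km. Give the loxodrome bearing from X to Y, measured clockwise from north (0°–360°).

203.4°

Δψ = ln[tan(π/4+φ₂/2)/tan(π/4+φ₁/2)] = -0.8822
Δλ = -0.3826 rad (taken the short way round)
course = atan2(Δλ, Δψ) = 203.44°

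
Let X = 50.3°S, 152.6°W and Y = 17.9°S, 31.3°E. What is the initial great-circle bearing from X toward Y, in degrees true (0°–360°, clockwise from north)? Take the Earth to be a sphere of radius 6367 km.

N = sin Δλ·cos φ₂ = -0.0647;  D = cos φ₁ sin φ₂ − sin φ₁ cos φ₂ cos Δλ = -0.9268
initial course = atan2(N, D) = 183.99°

184.0°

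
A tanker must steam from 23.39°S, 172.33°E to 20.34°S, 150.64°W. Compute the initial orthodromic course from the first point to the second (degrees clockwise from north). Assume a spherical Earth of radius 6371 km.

θ = atan2( sin Δλ·cos φ₂ ,  cos φ₁ sin φ₂ − sin φ₁ cos φ₂ cos Δλ )
  = atan2(+0.5647, -0.0219) = 92.22°

92.2°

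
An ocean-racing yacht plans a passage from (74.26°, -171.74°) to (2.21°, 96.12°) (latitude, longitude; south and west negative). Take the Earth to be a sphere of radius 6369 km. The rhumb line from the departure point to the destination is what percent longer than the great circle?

5.8%

Great circle: σ = 1.5438 rad → d_gc = Rσ = 9832.5 km
Rhumb: Δφ = -1.2575, Δλ = -1.6081, Δψ = -1.9403, q = Δφ/Δψ = 0.6481 → d_rh = R√(Δφ²+q²Δλ²) = 10402.4 km
Excess = (10402.4 − 9832.5) / 9832.5 = 569.9 / 9832.5 = 5.80% ≈ 5.8%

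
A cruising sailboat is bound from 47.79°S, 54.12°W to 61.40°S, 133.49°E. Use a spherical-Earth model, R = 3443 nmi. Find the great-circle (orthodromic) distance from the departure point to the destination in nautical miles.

Haversine: a = sin²(Δφ/2)+cos φ₁ cos φ₂ sin²(Δλ/2) = 0.33423;  σ = 2·atan2(√a,√(1−a))
σ = 70.638° → d = Rσ = 3443·1.23287 = 4245 nmi

4245 nmi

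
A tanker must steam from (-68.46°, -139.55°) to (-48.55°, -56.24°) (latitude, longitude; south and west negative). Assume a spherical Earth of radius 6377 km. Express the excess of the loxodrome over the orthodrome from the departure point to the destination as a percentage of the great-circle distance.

7.1%

Great circle: σ = 0.7590 rad → d_gc = Rσ = 4840.4 km
Rhumb: Δφ = +0.3475, Δλ = +1.4540, Δψ = +0.6877, q = Δφ/Δψ = 0.5053 → d_rh = R√(Δφ²+q²Δλ²) = 5183.0 km
Excess = (5183.0 − 4840.4) / 4840.4 = 342.6 / 4840.4 = 7.08% ≈ 7.1%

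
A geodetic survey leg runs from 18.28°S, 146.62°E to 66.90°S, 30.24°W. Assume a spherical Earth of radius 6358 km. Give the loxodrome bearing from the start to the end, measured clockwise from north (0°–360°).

Meridional parts: M(φ₁)=-0.3246, M(φ₂)=-1.5879 → ΔM = -1.2633;  Δλ = -3.0868 rad
tan C = Δλ / ΔM = +2.4435 → C = 247.74°

247.7°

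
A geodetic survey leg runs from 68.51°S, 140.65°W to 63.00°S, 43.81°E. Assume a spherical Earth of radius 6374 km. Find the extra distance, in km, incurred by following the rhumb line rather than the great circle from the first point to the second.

Great circle: cos σ = sin φ₁ sin φ₂ + cos φ₁ cos φ₂ cos Δλ,  σ = 0.8456 rad → d_gc = 5390.1 km
Rhumb line: Δψ = +0.2352, q = Δφ/Δψ = 0.4089, d_rh = R√(Δφ²+q²Δλ²) = 8008.9 km
Excess = 8008.9 − 5390.1 = 2618.8 ≈ 2619 km

2619 km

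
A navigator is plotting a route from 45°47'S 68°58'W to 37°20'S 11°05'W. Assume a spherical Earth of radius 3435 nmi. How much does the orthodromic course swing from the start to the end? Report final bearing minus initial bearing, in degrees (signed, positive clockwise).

-40.4°

At departure: θ₁ = atan2(sin Δλ cos φ₂, cos φ₁ sin φ₂ − sin φ₁ cos φ₂ cos Δλ) = 100.10°
At arrival: θ₂ = atan2(sin Δλ cos φ₁, −cos φ₂ sin φ₁ + sin φ₂ cos φ₁ cos Δλ) = 59.71°
Δθ = θ₂ − θ₁ = -40.4°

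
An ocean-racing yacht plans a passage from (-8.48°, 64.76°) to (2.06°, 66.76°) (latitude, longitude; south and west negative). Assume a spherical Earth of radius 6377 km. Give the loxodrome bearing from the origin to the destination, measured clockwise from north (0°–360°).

Δψ = ln[tan(π/4+φ₂/2)/tan(π/4+φ₁/2)] = +0.1845
Δλ = +0.0349 rad (taken the short way round)
course = atan2(Δλ, Δψ) = 10.71°

10.7°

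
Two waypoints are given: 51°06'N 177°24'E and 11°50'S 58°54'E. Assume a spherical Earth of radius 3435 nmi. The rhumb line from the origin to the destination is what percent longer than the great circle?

Great circle: σ = 2.0408 rad → d_gc = Rσ = 7010.0 nmi
Rhumb: Δφ = -1.0984, Δλ = -2.0682, Δψ = -1.2489, q = Δφ/Δψ = 0.8795 → d_rh = R√(Δφ²+q²Δλ²) = 7298.9 nmi
Excess = (7298.9 − 7010.0) / 7010.0 = 288.9 / 7010.0 = 4.12% ≈ 4.1%

4.1%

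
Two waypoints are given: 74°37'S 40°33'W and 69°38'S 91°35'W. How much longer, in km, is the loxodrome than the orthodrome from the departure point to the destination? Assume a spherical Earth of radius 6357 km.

54 km

Great circle: cos σ = sin φ₁ sin φ₂ + cos φ₁ cos φ₂ cos Δλ,  σ = 0.2767 rad → d_gc = 1759.1 km
Rhumb line: Δψ = +0.2852, q = Δφ/Δψ = 0.3050, d_rh = R√(Δφ²+q²Δλ²) = 1813.2 km
Excess = 1813.2 − 1759.1 = 54.1 ≈ 54 km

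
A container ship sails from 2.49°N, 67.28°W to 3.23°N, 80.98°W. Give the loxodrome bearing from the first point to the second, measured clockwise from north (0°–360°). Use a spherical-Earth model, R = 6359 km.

Δψ = ln[tan(π/4+φ₂/2)/tan(π/4+φ₁/2)] = +0.0129
Δλ = -0.2391 rad (taken the short way round)
course = atan2(Δλ, Δψ) = 273.10°

273.1°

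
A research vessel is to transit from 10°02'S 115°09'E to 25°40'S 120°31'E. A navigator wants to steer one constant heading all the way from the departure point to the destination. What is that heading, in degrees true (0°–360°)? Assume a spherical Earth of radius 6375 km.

Δψ = ln[tan(π/4+φ₂/2)/tan(π/4+φ₁/2)] = -0.2877
Δλ = +0.0937 rad (taken the short way round)
course = atan2(Δλ, Δψ) = 161.97°

162.0°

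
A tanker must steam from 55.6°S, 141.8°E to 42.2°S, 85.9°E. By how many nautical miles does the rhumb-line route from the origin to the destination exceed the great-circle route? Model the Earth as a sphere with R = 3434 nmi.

54 nmi

Great circle: cos σ = sin φ₁ sin φ₂ + cos φ₁ cos φ₂ cos Δλ,  σ = 0.6618 rad → d_gc = 2272.61 nmi
Rhumb line: Δψ = +0.3588, q = Δφ/Δψ = 0.6519, d_rh = R√(Δφ²+q²Δλ²) = 2327.07 nmi
Excess = 2327.07 − 2272.61 = 54.46 ≈ 54 nmi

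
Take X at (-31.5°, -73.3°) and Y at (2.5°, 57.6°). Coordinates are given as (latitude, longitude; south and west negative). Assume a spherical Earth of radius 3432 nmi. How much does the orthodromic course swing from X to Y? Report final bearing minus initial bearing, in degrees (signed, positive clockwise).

At departure: θ₁ = atan2(sin Δλ cos φ₂, cos φ₁ sin φ₂ − sin φ₁ cos φ₂ cos Δλ) = 111.97°
At arrival: θ₂ = atan2(sin Δλ cos φ₁, −cos φ₂ sin φ₁ + sin φ₂ cos φ₁ cos Δλ) = 52.33°
Δθ = θ₂ − θ₁ = -59.6°

-59.6°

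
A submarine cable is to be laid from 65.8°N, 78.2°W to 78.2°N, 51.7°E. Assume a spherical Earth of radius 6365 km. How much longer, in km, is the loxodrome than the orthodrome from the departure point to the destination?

835 km

Great circle: cos σ = sin φ₁ sin φ₂ + cos φ₁ cos φ₂ cos Δλ,  σ = 0.5752 rad → d_gc = 3661.3 km
Rhumb line: Δψ = +0.7297, q = Δφ/Δψ = 0.2966, d_rh = R√(Δφ²+q²Δλ²) = 4496.0 km
Excess = 4496.0 − 3661.3 = 834.7 ≈ 835 km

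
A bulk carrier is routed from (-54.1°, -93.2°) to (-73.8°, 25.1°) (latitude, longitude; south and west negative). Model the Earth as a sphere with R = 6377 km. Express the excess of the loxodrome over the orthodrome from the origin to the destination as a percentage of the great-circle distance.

16.9%

Great circle: σ = 0.7949 rad → d_gc = Rσ = 5069.4 km
Rhumb: Δφ = -0.3438, Δλ = +2.0647, Δψ = -0.8225, q = Δφ/Δψ = 0.4180 → d_rh = R√(Δφ²+q²Δλ²) = 5924.6 km
Excess = (5924.6 − 5069.4) / 5069.4 = 855.2 / 5069.4 = 16.87% ≈ 16.9%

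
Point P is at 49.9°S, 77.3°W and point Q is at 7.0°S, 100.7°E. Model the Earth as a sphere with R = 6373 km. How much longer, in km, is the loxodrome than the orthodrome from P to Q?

Great circle: cos σ = sin φ₁ sin φ₂ + cos φ₁ cos φ₂ cos Δλ,  σ = 2.1480 rad → d_gc = 13689.4 km
Rhumb line: Δψ = +0.8855, q = Δφ/Δψ = 0.8456, d_rh = R√(Δφ²+q²Δλ²) = 17408.1 km
Excess = 17408.1 − 13689.4 = 3718.7 ≈ 3719 km

3719 km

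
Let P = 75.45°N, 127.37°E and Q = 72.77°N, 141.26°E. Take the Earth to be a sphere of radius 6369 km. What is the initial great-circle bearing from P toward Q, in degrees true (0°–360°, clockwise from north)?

118.4°

N = sin Δλ·cos φ₂ = +0.0711;  D = cos φ₁ sin φ₂ − sin φ₁ cos φ₂ cos Δλ = -0.0384
initial course = atan2(N, D) = 118.35°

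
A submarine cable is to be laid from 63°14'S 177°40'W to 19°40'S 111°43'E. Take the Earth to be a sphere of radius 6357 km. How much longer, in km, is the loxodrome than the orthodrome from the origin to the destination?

233 km

Great circle: cos σ = sin φ₁ sin φ₂ + cos φ₁ cos φ₂ cos Δλ,  σ = 1.1138 rad → d_gc = 7080.57 km
Rhumb line: Δψ = +1.0856, q = Δφ/Δψ = 0.7004, d_rh = R√(Δφ²+q²Δλ²) = 7313.08 km
Excess = 7313.08 − 7080.57 = 232.51 ≈ 233 km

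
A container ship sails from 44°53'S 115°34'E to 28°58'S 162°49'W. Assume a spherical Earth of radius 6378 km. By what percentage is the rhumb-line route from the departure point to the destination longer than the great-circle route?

3.6%

Great circle: σ = 1.1239 rad → d_gc = Rσ = 7168.5 km
Rhumb: Δφ = +0.2778, Δλ = +1.4245, Δψ = +0.3499, q = Δφ/Δψ = 0.7939 → d_rh = R√(Δφ²+q²Δλ²) = 7427.4 km
Excess = (7427.4 − 7168.5) / 7168.5 = 258.9 / 7168.5 = 3.61% ≈ 3.6%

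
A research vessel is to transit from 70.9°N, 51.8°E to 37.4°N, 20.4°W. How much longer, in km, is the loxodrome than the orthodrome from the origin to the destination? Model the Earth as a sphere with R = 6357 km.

260 km

Great circle: cos σ = sin φ₁ sin φ₂ + cos φ₁ cos φ₂ cos Δλ,  σ = 0.8587 rad → d_gc = 5458.9 km
Rhumb line: Δψ = -1.0776, q = Δφ/Δψ = 0.5426, d_rh = R√(Δφ²+q²Δλ²) = 5718.9 km
Excess = 5718.9 − 5458.9 = 260.0 ≈ 260 km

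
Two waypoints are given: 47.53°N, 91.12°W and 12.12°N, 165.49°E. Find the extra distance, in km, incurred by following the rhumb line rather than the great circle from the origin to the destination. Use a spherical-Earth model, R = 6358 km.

Great circle: cos σ = sin φ₁ sin φ₂ + cos φ₁ cos φ₂ cos Δλ,  σ = 1.5688 rad → d_gc = 9974.4 km
Rhumb line: Δψ = -0.7321, q = Δφ/Δψ = 0.8441, d_rh = R√(Δφ²+q²Δλ²) = 10451.5 km
Excess = 10451.5 − 9974.4 = 477.1 ≈ 477 km

477 km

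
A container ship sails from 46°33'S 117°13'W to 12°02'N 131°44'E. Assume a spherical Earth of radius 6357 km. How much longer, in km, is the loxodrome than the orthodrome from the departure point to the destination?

Great circle: cos σ = sin φ₁ sin φ₂ + cos φ₁ cos φ₂ cos Δλ,  σ = 1.9746 rad → d_gc = 12552.69 km
Rhumb line: Δψ = +1.1317, q = Δφ/Δψ = 0.9034, d_rh = R√(Δφ²+q²Δλ²) = 12890.18 km
Excess = 12890.18 − 12552.69 = 337.49 ≈ 337 km

337 km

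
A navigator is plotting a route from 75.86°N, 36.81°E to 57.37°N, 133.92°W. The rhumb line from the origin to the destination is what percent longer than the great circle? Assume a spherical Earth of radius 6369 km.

43.2%

Great circle: σ = 0.8139 rad → d_gc = Rσ = 5183.9 km
Rhumb: Δφ = -0.3227, Δλ = -2.9798, Δψ = -0.8587, q = Δφ/Δψ = 0.3758 → d_rh = R√(Δφ²+q²Δλ²) = 7422.7 km
Excess = (7422.7 − 5183.9) / 5183.9 = 2238.8 / 5183.9 = 43.19% ≈ 43.2%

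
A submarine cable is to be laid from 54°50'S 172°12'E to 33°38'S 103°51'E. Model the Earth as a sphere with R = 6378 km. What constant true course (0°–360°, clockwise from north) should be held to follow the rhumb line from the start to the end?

293.8°

Δψ = ln[tan(π/4+φ₂/2)/tan(π/4+φ₁/2)] = +0.5252
Δλ = -1.1929 rad (taken the short way round)
course = atan2(Δλ, Δψ) = 293.76°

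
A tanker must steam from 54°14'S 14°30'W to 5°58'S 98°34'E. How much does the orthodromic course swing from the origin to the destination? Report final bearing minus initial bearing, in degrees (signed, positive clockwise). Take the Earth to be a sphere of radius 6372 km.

-79.5°

At departure: θ₁ = atan2(sin Δλ cos φ₂, cos φ₁ sin φ₂ − sin φ₁ cos φ₂ cos Δλ) = 112.39°
At arrival: θ₂ = atan2(sin Δλ cos φ₁, −cos φ₂ sin φ₁ + sin φ₂ cos φ₁ cos Δλ) = 32.91°
Δθ = θ₂ − θ₁ = -79.5°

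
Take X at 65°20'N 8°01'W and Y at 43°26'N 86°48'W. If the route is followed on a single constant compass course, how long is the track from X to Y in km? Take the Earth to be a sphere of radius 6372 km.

5513 km

Δψ = ln[tan(π/4+φ₂/2)/tan(π/4+φ₁/2)] = -0.6771;  Δφ = -0.3822 rad,  Δλ = -1.3750 rad
q = Δφ/Δψ = 0.5645
d = R·√(Δφ² + q²Δλ²) = 6372·0.86523 = 5513 km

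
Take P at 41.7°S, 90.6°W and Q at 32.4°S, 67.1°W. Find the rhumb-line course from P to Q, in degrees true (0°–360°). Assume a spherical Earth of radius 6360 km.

Δψ = ln[tan(π/4+φ₂/2)/tan(π/4+φ₁/2)] = +0.2039
Δλ = +0.4102 rad (taken the short way round)
course = atan2(Δλ, Δψ) = 63.57°

63.6°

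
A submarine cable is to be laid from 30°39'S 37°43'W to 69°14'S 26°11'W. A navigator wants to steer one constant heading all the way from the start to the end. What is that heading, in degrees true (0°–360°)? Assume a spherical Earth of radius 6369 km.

Meridional parts: M(φ₁)=-0.5624, M(φ₂)=-1.6970 → ΔM = -1.1345;  Δλ = +0.2013 rad
tan C = Δλ / ΔM = -0.1774 → C = 169.94°

169.9°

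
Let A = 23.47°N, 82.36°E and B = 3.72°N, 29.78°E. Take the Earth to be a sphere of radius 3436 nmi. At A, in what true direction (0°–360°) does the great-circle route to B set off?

θ = atan2( sin Δλ·cos φ₂ ,  cos φ₁ sin φ₂ − sin φ₁ cos φ₂ cos Δλ )
  = atan2(-0.7925, -0.1820) = 257.07°

257.1°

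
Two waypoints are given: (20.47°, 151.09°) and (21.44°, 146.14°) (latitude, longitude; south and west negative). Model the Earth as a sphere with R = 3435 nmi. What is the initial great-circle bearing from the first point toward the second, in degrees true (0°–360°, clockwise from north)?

282.7°

N = sin Δλ·cos φ₂ = -0.0803;  D = cos φ₁ sin φ₂ − sin φ₁ cos φ₂ cos Δλ = +0.0181
initial course = atan2(N, D) = 282.73°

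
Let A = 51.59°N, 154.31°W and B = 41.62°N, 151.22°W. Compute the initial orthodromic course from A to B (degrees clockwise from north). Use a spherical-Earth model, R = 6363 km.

166.8°

N = sin Δλ·cos φ₂ = +0.0403;  D = cos φ₁ sin φ₂ − sin φ₁ cos φ₂ cos Δλ = -0.1723
initial course = atan2(N, D) = 166.83°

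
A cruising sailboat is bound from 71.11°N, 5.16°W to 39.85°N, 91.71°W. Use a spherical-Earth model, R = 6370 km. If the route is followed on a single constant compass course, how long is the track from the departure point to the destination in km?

6152 km

Δψ = ln[tan(π/4+φ₂/2)/tan(π/4+φ₁/2)] = -1.0341;  Δφ = -0.5456 rad,  Δλ = -1.5106 rad
q = Δφ/Δψ = 0.5276
d = R·√(Δφ² + q²Δλ²) = 6370·0.96582 = 6152 km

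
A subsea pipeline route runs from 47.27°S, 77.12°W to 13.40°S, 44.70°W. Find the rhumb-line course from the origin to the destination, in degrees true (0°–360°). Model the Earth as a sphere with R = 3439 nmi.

38.8°

Δψ = ln[tan(π/4+φ₂/2)/tan(π/4+φ₁/2)] = +0.7025
Δλ = +0.5658 rad (taken the short way round)
course = atan2(Δλ, Δψ) = 38.85°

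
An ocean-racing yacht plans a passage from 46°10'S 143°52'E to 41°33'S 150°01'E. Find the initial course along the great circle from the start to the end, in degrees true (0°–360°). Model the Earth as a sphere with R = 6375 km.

θ = atan2( sin Δλ·cos φ₂ ,  cos φ₁ sin φ₂ − sin φ₁ cos φ₂ cos Δλ )
  = atan2(+0.0802, +0.0774) = 46.02°

46.0°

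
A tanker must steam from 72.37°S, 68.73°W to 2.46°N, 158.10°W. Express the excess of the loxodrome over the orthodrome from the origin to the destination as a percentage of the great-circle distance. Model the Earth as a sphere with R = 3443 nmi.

Great circle: σ = 1.6084 rad → d_gc = Rσ = 5537.7 nmi
Rhumb: Δφ = +1.3060, Δλ = -1.5598, Δψ = +1.9068, q = Δφ/Δψ = 0.6849 → d_rh = R√(Δφ²+q²Δλ²) = 5809.5 nmi
Excess = (5809.5 − 5537.7) / 5537.7 = 271.8 / 5537.7 = 4.91% ≈ 4.9%

4.9%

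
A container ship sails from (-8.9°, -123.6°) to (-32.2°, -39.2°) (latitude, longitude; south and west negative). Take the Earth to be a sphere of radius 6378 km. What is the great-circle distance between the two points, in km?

cos σ = sin φ₁ sin φ₂ + cos φ₁ cos φ₂ cos Δλ
      = sin(-8.90°)sin(-32.20°) + cos(-8.90°)cos(-32.20°)cos(84.40°) = 0.1640
σ = 80.560° → d = Rσ = 6378·1.40603 = 8968 km

8968 km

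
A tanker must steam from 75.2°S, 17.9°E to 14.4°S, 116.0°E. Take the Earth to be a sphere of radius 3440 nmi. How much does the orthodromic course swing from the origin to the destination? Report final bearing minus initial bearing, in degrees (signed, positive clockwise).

-86.5°

At departure: θ₁ = atan2(sin Δλ cos φ₂, cos φ₁ sin φ₂ − sin φ₁ cos φ₂ cos Δλ) = 101.52°
At arrival: θ₂ = atan2(sin Δλ cos φ₁, −cos φ₂ sin φ₁ + sin φ₂ cos φ₁ cos Δλ) = 14.98°
Δθ = θ₂ − θ₁ = -86.5°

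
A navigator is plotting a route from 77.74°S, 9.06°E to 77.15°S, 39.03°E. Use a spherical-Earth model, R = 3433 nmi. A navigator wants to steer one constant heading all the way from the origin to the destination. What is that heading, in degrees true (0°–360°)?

Δψ = ln[tan(π/4+φ₂/2)/tan(π/4+φ₁/2)] = +0.0474
Δλ = +0.5231 rad (taken the short way round)
course = atan2(Δλ, Δψ) = 84.82°

84.8°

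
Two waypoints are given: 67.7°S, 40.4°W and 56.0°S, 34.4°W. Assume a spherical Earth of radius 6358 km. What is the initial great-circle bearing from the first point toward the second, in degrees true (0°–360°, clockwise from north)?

16.3°

θ = atan2( sin Δλ·cos φ₂ ,  cos φ₁ sin φ₂ − sin φ₁ cos φ₂ cos Δλ )
  = atan2(+0.0585, +0.2000) = 16.30°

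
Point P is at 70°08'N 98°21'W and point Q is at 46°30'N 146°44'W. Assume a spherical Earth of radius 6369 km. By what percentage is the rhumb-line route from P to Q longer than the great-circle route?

Great circle: σ = 0.5780 rad → d_gc = Rσ = 3681.2 km
Rhumb: Δφ = -0.4125, Δλ = -0.8444, Δψ = -0.8233, q = Δφ/Δψ = 0.5010 → d_rh = R√(Δφ²+q²Δλ²) = 3763.2 km
Excess = (3763.2 − 3681.2) / 3681.2 = 82.0 / 3681.2 = 2.23% ≈ 2.2%

2.2%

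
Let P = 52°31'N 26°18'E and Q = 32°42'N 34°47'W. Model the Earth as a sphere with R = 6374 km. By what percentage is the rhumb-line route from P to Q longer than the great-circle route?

2.4%

Great circle: σ = 0.8281 rad → d_gc = Rσ = 5278.0 km
Rhumb: Δφ = -0.3459, Δλ = -1.0661, Δψ = -0.4764, q = Δφ/Δψ = 0.7260 → d_rh = R√(Δφ²+q²Δλ²) = 5403.6 km
Excess = (5403.6 − 5278.0) / 5278.0 = 125.6 / 5278.0 = 2.38% ≈ 2.4%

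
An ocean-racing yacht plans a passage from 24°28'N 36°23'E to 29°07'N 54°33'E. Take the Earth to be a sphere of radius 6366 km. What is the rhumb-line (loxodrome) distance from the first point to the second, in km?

1874 km

Δψ = ln[tan(π/4+φ₂/2)/tan(π/4+φ₁/2)] = +0.0910;  Δφ = +0.0812 rad,  Δλ = +0.3171 rad
q = Δφ/Δψ = 0.8923
d = R·√(Δφ² + q²Δλ²) = 6366·0.29432 = 1874 km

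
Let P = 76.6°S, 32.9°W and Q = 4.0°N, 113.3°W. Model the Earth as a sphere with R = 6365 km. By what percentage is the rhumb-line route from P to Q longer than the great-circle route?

4.1%

Great circle: σ = 1.6001 rad → d_gc = Rσ = 10184.7 km
Rhumb: Δφ = +1.4067, Δλ = -1.4032, Δψ = +2.2114, q = Δφ/Δψ = 0.6361 → d_rh = R√(Δφ²+q²Δλ²) = 10604.4 km
Excess = (10604.4 − 10184.7) / 10184.7 = 419.7 / 10184.7 = 4.12% ≈ 4.1%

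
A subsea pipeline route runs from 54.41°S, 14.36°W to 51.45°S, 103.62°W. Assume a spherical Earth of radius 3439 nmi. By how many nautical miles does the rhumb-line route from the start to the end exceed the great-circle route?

Great circle: cos σ = sin φ₁ sin φ₂ + cos φ₁ cos φ₂ cos Δλ,  σ = 0.8754 rad → d_gc = 3010.6 nmi
Rhumb line: Δψ = +0.0857, q = Δφ/Δψ = 0.6025, d_rh = R√(Δφ²+q²Δλ²) = 3232.7 nmi
Excess = 3232.7 − 3010.6 = 222.1 ≈ 222 nmi

222 nmi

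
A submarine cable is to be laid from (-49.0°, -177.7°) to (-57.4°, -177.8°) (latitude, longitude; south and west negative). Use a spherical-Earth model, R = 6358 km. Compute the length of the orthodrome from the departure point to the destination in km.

cos σ = sin φ₁ sin φ₂ + cos φ₁ cos φ₂ cos Δλ
      = sin(-49.00°)sin(-57.40°) + cos(-49.00°)cos(-57.40°)cos(-0.10°) = 0.9893
σ = 8.400° → d = Rσ = 6358·0.14661 = 932 km

932 km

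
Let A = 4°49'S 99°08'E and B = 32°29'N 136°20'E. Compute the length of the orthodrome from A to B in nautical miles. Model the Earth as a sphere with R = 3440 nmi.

cos σ = sin φ₁ sin φ₂ + cos φ₁ cos φ₂ cos Δλ
      = sin(-4.82°)sin(32.48°) + cos(-4.82°)cos(32.48°)cos(37.20°) = 0.6244
σ = 51.359° → d = Rσ = 3440·0.89638 = 3084 nmi

3084 nmi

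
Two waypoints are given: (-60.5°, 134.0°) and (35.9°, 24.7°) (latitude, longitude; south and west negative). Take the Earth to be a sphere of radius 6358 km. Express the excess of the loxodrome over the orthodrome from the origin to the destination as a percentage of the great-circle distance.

2.3%

Great circle: σ = 2.2681 rad → d_gc = Rσ = 14420.88 km
Rhumb: Δφ = +1.6825, Δλ = -1.9076, Δψ = +2.0067, q = Δφ/Δψ = 0.8385 → d_rh = R√(Δφ²+q²Δλ²) = 14759.76 km
Excess = (14759.76 − 14420.88) / 14420.88 = 338.88 / 14420.88 = 2.3499% ≈ 2.3%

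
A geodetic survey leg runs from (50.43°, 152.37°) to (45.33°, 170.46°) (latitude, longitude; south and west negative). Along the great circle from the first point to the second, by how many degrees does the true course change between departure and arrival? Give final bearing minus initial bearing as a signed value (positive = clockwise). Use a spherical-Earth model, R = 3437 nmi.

Initial bearing θ₁ = atan2(sin Δλ cos φ₂, cos φ₁ sin φ₂ − sin φ₁ cos φ₂ cos Δλ) = 105.88°
Final bearing θ₂ = (initial bearing from the destination back to the start) + 180° = 119.36°
Δθ = θ₂ − θ₁ = +13.5°

+13.5°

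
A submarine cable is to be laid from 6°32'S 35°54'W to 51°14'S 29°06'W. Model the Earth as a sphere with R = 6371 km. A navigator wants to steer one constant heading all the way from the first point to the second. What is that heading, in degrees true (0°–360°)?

172.7°

Δψ = ln[tan(π/4+φ₂/2)/tan(π/4+φ₁/2)] = -0.9303
Δλ = +0.1187 rad (taken the short way round)
course = atan2(Δλ, Δψ) = 172.73°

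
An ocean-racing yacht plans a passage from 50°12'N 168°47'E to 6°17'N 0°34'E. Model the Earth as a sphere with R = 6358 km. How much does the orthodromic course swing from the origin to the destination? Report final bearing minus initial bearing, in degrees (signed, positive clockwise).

At departure: θ₁ = atan2(sin Δλ cos φ₂, cos φ₁ sin φ₂ − sin φ₁ cos φ₂ cos Δλ) = 346.06°
At arrival: θ₂ = atan2(sin Δλ cos φ₁, −cos φ₂ sin φ₁ + sin φ₂ cos φ₁ cos Δλ) = 188.93°
Δθ = θ₂ − θ₁ = -157.1°

-157.1°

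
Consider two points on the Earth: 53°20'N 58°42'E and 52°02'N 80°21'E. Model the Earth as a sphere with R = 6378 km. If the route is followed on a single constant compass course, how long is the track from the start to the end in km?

1468 km

Δψ = ln[tan(π/4+φ₂/2)/tan(π/4+φ₁/2)] = -0.0374;  Δφ = -0.0227 rad,  Δλ = +0.3779 rad
q = Δφ/Δψ = 0.6062
d = R·√(Δφ² + q²Δλ²) = 6378·0.23017 = 1468 km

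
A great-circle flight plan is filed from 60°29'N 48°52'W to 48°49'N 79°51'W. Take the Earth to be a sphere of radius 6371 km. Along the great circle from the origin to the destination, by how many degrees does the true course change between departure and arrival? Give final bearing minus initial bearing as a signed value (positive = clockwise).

At departure: θ₁ = atan2(sin Δλ cos φ₂, cos φ₁ sin φ₂ − sin φ₁ cos φ₂ cos Δλ) = 250.44°
At arrival: θ₂ = atan2(sin Δλ cos φ₁, −cos φ₂ sin φ₁ + sin φ₂ cos φ₁ cos Δλ) = 224.83°
Δθ = θ₂ − θ₁ = -25.6°

-25.6°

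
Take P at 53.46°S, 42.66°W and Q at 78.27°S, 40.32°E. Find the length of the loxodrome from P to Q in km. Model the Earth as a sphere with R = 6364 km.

4391 km

Rhumb course C = atan2(Δλ, Δψ) with Δψ = ln[tan(π/4+φ₂/2)/tan(π/4+φ₁/2)] = -1.1675, Δλ = +1.4483 → C = 128.87°
d = R·|Δφ| / |cos C| = 6364·0.43302 / 0.62759 = 4391 km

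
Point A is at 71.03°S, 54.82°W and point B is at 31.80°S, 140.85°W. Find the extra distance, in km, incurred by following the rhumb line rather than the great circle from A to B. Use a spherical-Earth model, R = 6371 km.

Great circle: cos σ = sin φ₁ sin φ₂ + cos φ₁ cos φ₂ cos Δλ,  σ = 1.0269 rad → d_gc = 6542.5 km
Rhumb line: Δψ = +1.2034, q = Δφ/Δψ = 0.5690, d_rh = R√(Δφ²+q²Δλ²) = 6975.1 km
Excess = 6975.1 − 6542.5 = 432.6 ≈ 433 km

433 km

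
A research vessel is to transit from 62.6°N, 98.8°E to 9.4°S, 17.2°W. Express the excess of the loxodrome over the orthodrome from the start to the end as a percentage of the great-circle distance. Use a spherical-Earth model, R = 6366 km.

Great circle: σ = 1.9220 rad → d_gc = Rσ = 12235.5 km
Rhumb: Δφ = -1.2566, Δλ = -2.0246, Δψ = -1.5763, q = Δφ/Δψ = 0.7972 → d_rh = R√(Δφ²+q²Δλ²) = 13021.7 km
Excess = (13021.7 − 12235.5) / 12235.5 = 786.2 / 12235.5 = 6.43% ≈ 6.4%

6.4%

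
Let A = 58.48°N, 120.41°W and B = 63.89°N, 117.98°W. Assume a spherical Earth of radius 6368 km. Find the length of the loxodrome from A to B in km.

Δψ = ln[tan(π/4+φ₂/2)/tan(π/4+φ₁/2)] = +0.1965;  Δφ = +0.0944 rad,  Δλ = +0.0424 rad
q = Δφ/Δψ = 0.4806
d = R·√(Δφ² + q²Δλ²) = 6368·0.09660 = 615 km

615 km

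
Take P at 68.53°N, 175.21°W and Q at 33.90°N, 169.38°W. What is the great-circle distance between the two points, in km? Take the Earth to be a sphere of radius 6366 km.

Haversine: a = sin²(Δφ/2)+cos φ₁ cos φ₂ sin²(Δλ/2) = 0.08937;  σ = 2·atan2(√a,√(1−a))
σ = 34.788° → d = Rσ = 6366·0.60717 = 3865 km

3865 km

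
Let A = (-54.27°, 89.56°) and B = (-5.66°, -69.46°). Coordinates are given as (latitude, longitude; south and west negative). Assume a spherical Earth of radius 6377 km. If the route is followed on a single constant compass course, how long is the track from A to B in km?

15507 km

Δψ = ln[tan(π/4+φ₂/2)/tan(π/4+φ₁/2)] = +1.0333;  Δφ = +0.8484 rad,  Δλ = -2.7754 rad
q = Δφ/Δψ = 0.8211
d = R·√(Δφ² + q²Δλ²) = 6377·2.43166 = 15507 km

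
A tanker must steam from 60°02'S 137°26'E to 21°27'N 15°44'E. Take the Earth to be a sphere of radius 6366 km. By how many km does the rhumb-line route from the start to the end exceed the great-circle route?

689 km

Great circle: cos σ = sin φ₁ sin φ₂ + cos φ₁ cos φ₂ cos Δλ,  σ = 2.1665 rad → d_gc = 13792.0 km
Rhumb line: Δψ = +1.7016, q = Δφ/Δψ = 0.8358, d_rh = R√(Δφ²+q²Δλ²) = 14480.6 km
Excess = 14480.6 − 13792.0 = 688.6 ≈ 689 km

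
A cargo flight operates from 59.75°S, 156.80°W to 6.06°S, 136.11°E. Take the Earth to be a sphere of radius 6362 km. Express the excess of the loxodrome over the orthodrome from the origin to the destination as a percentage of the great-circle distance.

2.1%

Great circle: σ = 1.2805 rad → d_gc = Rσ = 8146.7 km
Rhumb: Δφ = +0.9371, Δλ = -1.1709, Δψ = +1.2023, q = Δφ/Δψ = 0.7794 → d_rh = R√(Δφ²+q²Δλ²) = 8321.8 km
Excess = (8321.8 − 8146.7) / 8146.7 = 175.1 / 8146.7 = 2.149% ≈ 2.1%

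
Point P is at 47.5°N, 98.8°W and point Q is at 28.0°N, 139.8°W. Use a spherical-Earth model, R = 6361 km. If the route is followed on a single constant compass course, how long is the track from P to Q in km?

4167 km

Δψ = ln[tan(π/4+φ₂/2)/tan(π/4+φ₁/2)] = -0.4351;  Δφ = -0.3403 rad,  Δλ = -0.7156 rad
q = Δφ/Δψ = 0.7822
d = R·√(Δφ² + q²Δλ²) = 6361·0.65509 = 4167 km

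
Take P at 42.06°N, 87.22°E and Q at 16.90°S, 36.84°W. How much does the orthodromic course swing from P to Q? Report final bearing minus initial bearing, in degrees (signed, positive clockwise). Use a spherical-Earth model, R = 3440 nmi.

At departure: θ₁ = atan2(sin Δλ cos φ₂, cos φ₁ sin φ₂ − sin φ₁ cos φ₂ cos Δλ) = 280.24°
At arrival: θ₂ = atan2(sin Δλ cos φ₁, −cos φ₂ sin φ₁ + sin φ₂ cos φ₁ cos Δλ) = 229.78°
Δθ = θ₂ − θ₁ = -50.5°

-50.5°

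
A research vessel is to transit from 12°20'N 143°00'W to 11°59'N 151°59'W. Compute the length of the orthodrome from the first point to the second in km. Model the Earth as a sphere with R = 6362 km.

cos σ = sin φ₁ sin φ₂ + cos φ₁ cos φ₂ cos Δλ
      = sin(12.33°)sin(11.98°) + cos(12.33°)cos(11.98°)cos(-8.98°) = 0.9883
σ = 8.788° → d = Rσ = 6362·0.15339 = 976 km

976 km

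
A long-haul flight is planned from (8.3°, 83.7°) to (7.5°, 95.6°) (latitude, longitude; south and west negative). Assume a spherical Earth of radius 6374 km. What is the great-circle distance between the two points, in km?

1314 km

cos σ = sin φ₁ sin φ₂ + cos φ₁ cos φ₂ cos Δλ
      = sin(8.30°)sin(7.50°) + cos(8.30°)cos(7.50°)cos(11.90°) = 0.9788
σ = 11.814° → d = Rσ = 6374·0.20619 = 1314 km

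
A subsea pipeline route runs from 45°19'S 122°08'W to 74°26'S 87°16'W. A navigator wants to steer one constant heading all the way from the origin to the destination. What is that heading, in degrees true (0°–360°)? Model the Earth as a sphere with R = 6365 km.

Meridional parts: M(φ₁)=-0.8892, M(φ₂)=-1.9901 → ΔM = -1.1009;  Δλ = +0.6085 rad
tan C = Δλ / ΔM = -0.5528 → C = 151.07°

151.1°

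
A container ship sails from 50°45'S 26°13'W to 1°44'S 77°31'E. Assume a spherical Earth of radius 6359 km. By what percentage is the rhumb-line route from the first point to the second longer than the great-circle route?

4.1%

Great circle: σ = 1.6979 rad → d_gc = Rσ = 10796.6 km
Rhumb: Δφ = +0.8555, Δλ = +1.8105, Δψ = +1.0010, q = Δφ/Δψ = 0.8547 → d_rh = R√(Δφ²+q²Δλ²) = 11243.6 km
Excess = (11243.6 − 10796.6) / 10796.6 = 447.0 / 10796.6 = 4.14% ≈ 4.1%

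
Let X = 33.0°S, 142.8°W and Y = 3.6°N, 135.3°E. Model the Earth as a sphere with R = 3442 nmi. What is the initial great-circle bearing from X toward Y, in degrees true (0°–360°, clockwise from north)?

θ = atan2( sin Δλ·cos φ₂ ,  cos φ₁ sin φ₂ − sin φ₁ cos φ₂ cos Δλ )
  = atan2(-0.9881, +0.1292) = 277.45°

277.5°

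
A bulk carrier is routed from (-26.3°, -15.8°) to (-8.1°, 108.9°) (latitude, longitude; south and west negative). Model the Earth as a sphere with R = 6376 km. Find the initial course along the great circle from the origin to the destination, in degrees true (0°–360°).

114.8°

N = sin Δλ·cos φ₂ = +0.8139;  D = cos φ₁ sin φ₂ − sin φ₁ cos φ₂ cos Δλ = -0.3760
initial course = atan2(N, D) = 114.80°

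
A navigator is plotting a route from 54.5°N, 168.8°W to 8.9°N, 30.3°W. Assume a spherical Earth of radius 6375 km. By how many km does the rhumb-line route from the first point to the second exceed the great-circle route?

1486 km

Great circle: cos σ = sin φ₁ sin φ₂ + cos φ₁ cos φ₂ cos Δλ,  σ = 1.8794 rad → d_gc = 11981.2 km
Rhumb line: Δψ = -0.9832, q = Δφ/Δψ = 0.8095, d_rh = R√(Δφ²+q²Δλ²) = 13467.0 km
Excess = 13467.0 − 11981.2 = 1485.8 ≈ 1486 km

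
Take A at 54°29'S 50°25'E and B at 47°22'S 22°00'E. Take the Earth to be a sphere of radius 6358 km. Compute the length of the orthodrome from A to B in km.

2121 km

Haversine: a = sin²(Δφ/2)+cos φ₁ cos φ₂ sin²(Δλ/2) = 0.02756;  σ = 2·atan2(√a,√(1−a))
σ = 19.111° → d = Rσ = 6358·0.33355 = 2121 km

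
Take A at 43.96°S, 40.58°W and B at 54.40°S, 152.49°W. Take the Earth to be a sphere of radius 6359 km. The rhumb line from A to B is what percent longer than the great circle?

Great circle: σ = 1.1505 rad → d_gc = Rσ = 7315.8 km
Rhumb: Δφ = -0.1822, Δλ = -1.9532, Δψ = -0.2802, q = Δφ/Δψ = 0.6503 → d_rh = R√(Δφ²+q²Δλ²) = 8160.2 km
Excess = (8160.2 − 7315.8) / 7315.8 = 844.4 / 7315.8 = 11.54% ≈ 11.5%

11.5%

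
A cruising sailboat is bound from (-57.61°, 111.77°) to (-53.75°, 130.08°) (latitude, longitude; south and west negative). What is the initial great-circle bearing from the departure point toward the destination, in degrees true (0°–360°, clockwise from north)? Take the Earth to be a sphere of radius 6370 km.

77.2°

N = sin Δλ·cos φ₂ = +0.1858;  D = cos φ₁ sin φ₂ − sin φ₁ cos φ₂ cos Δλ = +0.0420
initial course = atan2(N, D) = 77.25°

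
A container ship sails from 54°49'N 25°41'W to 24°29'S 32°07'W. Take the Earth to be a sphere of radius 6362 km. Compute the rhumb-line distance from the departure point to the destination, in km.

Rhumb course C = atan2(Δλ, Δψ) with Δψ = ln[tan(π/4+φ₂/2)/tan(π/4+φ₁/2)] = -1.5896, Δλ = -0.1123 → C = 184.04°
d = R·|Δφ| / |cos C| = 6362·1.38405 / 0.99751 = 8827 km

8827 km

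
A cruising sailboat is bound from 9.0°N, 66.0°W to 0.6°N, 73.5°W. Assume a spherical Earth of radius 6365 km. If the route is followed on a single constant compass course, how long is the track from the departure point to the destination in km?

1249 km

Δψ = ln[tan(π/4+φ₂/2)/tan(π/4+φ₁/2)] = -0.1473;  Δφ = -0.1466 rad,  Δλ = -0.1309 rad
q = Δφ/Δψ = 0.9956
d = R·√(Δφ² + q²Δλ²) = 6365·0.19616 = 1249 km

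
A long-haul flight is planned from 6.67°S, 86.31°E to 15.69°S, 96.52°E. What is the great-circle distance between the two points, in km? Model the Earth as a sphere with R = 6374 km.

Haversine: a = sin²(Δφ/2)+cos φ₁ cos φ₂ sin²(Δλ/2) = 0.01375;  σ = 2·atan2(√a,√(1−a))
σ = 13.470° → d = Rσ = 6374·0.23510 = 1499 km

1499 km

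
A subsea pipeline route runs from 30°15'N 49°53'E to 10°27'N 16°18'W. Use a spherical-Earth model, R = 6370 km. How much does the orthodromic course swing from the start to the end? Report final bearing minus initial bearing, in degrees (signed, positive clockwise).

Initial bearing θ₁ = atan2(sin Δλ cos φ₂, cos φ₁ sin φ₂ − sin φ₁ cos φ₂ cos Δλ) = 267.24°
Final bearing θ₂ = (initial bearing from the destination back to the start) + 180° = 241.33°
Δθ = θ₂ − θ₁ = -25.9°

-25.9°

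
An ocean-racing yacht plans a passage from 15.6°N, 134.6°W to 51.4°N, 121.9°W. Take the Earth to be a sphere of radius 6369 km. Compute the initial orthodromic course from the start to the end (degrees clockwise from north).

13.1°

N = sin Δλ·cos φ₂ = +0.1372;  D = cos φ₁ sin φ₂ − sin φ₁ cos φ₂ cos Δλ = +0.5891
initial course = atan2(N, D) = 13.11°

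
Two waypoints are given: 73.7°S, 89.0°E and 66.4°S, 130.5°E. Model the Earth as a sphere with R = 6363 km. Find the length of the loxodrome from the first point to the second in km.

Δψ = ln[tan(π/4+φ₂/2)/tan(π/4+φ₁/2)] = +0.3776;  Δφ = +0.1274 rad,  Δλ = +0.7243 rad
q = Δφ/Δψ = 0.3374
d = R·√(Δφ² + q²Δλ²) = 6363·0.27562 = 1754 km

1754 km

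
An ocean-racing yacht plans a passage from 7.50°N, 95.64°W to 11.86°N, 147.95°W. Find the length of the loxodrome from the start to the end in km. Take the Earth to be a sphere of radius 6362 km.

Rhumb course C = atan2(Δλ, Δψ) with Δψ = ln[tan(π/4+φ₂/2)/tan(π/4+φ₁/2)] = +0.0772, Δλ = -0.9130 → C = 274.83°
d = R·|Δφ| / |cos C| = 6362·0.07610 / 0.08427 = 5745 km

5745 km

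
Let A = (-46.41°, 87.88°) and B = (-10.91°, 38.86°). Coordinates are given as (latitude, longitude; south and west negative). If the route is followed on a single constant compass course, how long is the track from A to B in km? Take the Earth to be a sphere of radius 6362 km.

6097 km

Δψ = ln[tan(π/4+φ₂/2)/tan(π/4+φ₁/2)] = +0.7250;  Δφ = +0.6196 rad,  Δλ = -0.8556 rad
q = Δφ/Δψ = 0.8546
d = R·√(Δφ² + q²Δλ²) = 6362·0.95836 = 6097 km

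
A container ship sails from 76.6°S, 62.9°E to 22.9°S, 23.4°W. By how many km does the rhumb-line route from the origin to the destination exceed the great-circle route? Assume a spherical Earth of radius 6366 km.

Great circle: cos σ = sin φ₁ sin φ₂ + cos φ₁ cos φ₂ cos Δλ,  σ = 1.1677 rad → d_gc = 7433.3 km
Rhumb line: Δψ = +1.7308, q = Δφ/Δψ = 0.5415, d_rh = R√(Δφ²+q²Δλ²) = 7909.5 km
Excess = 7909.5 − 7433.3 = 476.2 ≈ 476 km

476 km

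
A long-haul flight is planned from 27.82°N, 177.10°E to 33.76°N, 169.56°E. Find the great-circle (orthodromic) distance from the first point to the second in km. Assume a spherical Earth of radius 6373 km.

977 km

cos σ = sin φ₁ sin φ₂ + cos φ₁ cos φ₂ cos Δλ
      = sin(27.82°)sin(33.76°) + cos(27.82°)cos(33.76°)cos(-7.54°) = 0.9883
σ = 8.783° → d = Rσ = 6373·0.15330 = 977 km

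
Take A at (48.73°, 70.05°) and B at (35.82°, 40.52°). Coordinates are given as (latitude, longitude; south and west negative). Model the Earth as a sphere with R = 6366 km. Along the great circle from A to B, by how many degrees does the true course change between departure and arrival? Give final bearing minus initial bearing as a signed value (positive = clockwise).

-20.2°

Initial bearing θ₁ = atan2(sin Δλ cos φ₂, cos φ₁ sin φ₂ − sin φ₁ cos φ₂ cos Δλ) = 250.15°
Final bearing θ₂ = (initial bearing from the destination back to the start) + 180° = 229.92°
Δθ = θ₂ − θ₁ = -20.2°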